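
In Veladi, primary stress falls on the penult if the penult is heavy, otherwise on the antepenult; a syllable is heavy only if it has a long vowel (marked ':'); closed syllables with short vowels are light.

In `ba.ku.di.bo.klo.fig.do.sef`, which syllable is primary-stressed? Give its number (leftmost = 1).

Weights: 6 fig L, 7 do L, 8 sef L.
The penult (syllable 7, do) is light, so stress falls on the antepenult (syllable 6, fig).
Primary stress: syllable 6 → ba.ku.di.bo.klo.ˈfig.do.sef.

6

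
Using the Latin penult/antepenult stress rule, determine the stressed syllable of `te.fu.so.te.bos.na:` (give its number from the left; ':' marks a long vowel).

5

Classical Latin: stress the penult if heavy (long vowel or closed), else the antepenult.
Weights: 4 te L, 5 bos H, 6 na: H.
The penult (syllable 5, bos) is heavy, so it takes stress.
Stress on syllable 5: te.fu.so.te.ˈbos.na:.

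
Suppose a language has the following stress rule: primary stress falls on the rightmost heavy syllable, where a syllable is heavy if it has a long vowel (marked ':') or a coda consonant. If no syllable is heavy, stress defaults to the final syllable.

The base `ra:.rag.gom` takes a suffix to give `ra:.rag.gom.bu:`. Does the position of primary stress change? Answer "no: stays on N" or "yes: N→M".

Base `ra:.rag.gom` (3 syllables):
  Weights: 1 ra: H, 2 rag H, 3 gom H.
  Heavy syllables in the domain: 1, 2, 3. The rightmost is syllable 3 (gom).
  → primary stress on syllable 3.
Suffixed `ra:.rag.gom.bu:` (4 syllables):
  Weights: 1 ra: H, 2 rag H, 3 gom H, 4 bu: H.
  Heavy syllables in the domain: 1, 2, 3, 4. The rightmost is syllable 4 (bu:).
  → primary stress on syllable 4.

yes: 3→4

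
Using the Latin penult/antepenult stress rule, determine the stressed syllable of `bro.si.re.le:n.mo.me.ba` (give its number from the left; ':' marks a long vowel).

5

Classical Latin: stress the penult if heavy (long vowel or closed), else the antepenult.
Weights: 5 mo L, 6 me L, 7 ba L.
The penult (syllable 6, me) is light, so stress falls on the antepenult (syllable 5, mo).
Stress on syllable 5: bro.si.re.le:n.ˈmo.me.ba.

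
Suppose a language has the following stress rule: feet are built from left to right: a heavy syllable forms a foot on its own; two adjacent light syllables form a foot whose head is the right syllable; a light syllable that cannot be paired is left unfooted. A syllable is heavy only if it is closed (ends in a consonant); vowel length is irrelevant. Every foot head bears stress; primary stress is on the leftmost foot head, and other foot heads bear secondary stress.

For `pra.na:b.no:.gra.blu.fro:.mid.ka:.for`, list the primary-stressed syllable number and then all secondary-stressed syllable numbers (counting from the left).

primary 2, secondary 4, 6, 7, 9

Weights: 1 pra L, 2 na:b H, 3 no: L, 4 gra L, 5 blu L, 6 fro: L, 7 mid H, 8 ka: L, 9 for H.
Parse left to right (heavy = foot alone; LL = one foot; stranded L unfooted): pra (ˈna:b) (no:.ˈgra) (blu.ˈfro:) (ˈmid) ka: (ˈfor).
Foot heads: 2, 4, 6, 7, 9.
Primary stress on the leftmost head = syllable 2.
Secondary stress on 4, 6, 7, 9: pra.ˈna:b.no:.ˌgra.blu.ˌfro:.ˌmid.ka:.ˌfor.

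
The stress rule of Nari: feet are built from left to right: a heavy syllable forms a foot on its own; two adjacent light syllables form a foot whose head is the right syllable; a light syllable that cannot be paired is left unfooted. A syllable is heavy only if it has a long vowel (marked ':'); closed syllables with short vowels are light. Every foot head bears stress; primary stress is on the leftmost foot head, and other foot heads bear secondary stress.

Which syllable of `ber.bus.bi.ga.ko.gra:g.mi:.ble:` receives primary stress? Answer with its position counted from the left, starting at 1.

2

Weights: 1 ber L, 2 bus L, 3 bi L, 4 ga L, 5 ko L, 6 gra:g H, 7 mi: H, 8 ble: H.
Parse left to right (heavy = foot alone; LL = one foot; stranded L unfooted): (ber.ˈbus) (bi.ˈga) ko (ˈgra:g) (ˈmi:) (ˈble:).
Foot heads: 2, 4, 6, 7, 8.
Primary stress on the leftmost head = syllable 2.
Primary stress: syllable 2 → ber.ˈbus.bi.ga.ko.gra:g.mi:.ble:.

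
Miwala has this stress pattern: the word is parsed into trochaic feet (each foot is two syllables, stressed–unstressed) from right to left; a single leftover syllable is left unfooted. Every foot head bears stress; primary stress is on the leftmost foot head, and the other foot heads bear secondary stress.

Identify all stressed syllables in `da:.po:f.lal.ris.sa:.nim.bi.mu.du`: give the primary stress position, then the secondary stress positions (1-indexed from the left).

primary 2, secondary 4, 6, 8

Parse right to left into trochaic (ˈσσ) feet: da: (ˈpo:f.lal) (ˈris.sa:) (ˈnim.bi) (ˈmu.du). Syllable 1 is left unfooted.
Foot heads (stressed positions): 2, 4, 6, 8.
End Rule Leftmost: primary stress on the leftmost head = syllable 2.
Secondary stress on 4, 6, 8: da:.ˈpo:f.lal.ˌris.sa:.ˌnim.bi.ˌmu.du.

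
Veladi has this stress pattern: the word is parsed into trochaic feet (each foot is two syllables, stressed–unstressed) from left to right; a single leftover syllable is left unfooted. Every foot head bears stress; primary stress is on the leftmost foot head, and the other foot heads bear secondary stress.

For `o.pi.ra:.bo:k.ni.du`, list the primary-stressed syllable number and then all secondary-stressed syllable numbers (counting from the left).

Parse left to right into trochaic (ˈσσ) feet: (ˈo.pi) (ˈra:.bo:k) (ˈni.du).
Foot heads (stressed positions): 1, 3, 5.
End Rule Leftmost: primary stress on the leftmost head = syllable 1.
Secondary stress on 3, 5: ˈo.pi.ˌra:.bo:k.ˌni.du.

primary 1, secondary 3, 5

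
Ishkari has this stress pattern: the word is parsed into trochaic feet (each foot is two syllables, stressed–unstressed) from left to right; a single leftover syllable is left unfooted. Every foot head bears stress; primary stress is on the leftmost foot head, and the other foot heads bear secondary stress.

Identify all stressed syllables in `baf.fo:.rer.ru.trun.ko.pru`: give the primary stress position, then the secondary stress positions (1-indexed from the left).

primary 1, secondary 3, 5

Parse left to right into trochaic (ˈσσ) feet: (ˈbaf.fo:) (ˈrer.ru) (ˈtrun.ko) pru. Syllable 7 is left unfooted.
Foot heads (stressed positions): 1, 3, 5.
End Rule Leftmost: primary stress on the leftmost head = syllable 1.
Secondary stress on 3, 5: ˈbaf.fo:.ˌrer.ru.ˌtrun.ko.pru.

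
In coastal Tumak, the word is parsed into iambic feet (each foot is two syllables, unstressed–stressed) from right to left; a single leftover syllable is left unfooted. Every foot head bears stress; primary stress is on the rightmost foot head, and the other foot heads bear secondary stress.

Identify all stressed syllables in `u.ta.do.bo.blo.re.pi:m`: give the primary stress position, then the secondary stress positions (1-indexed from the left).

Parse right to left into iambic (σˈσ) feet: u (ta.ˈdo) (bo.ˈblo) (re.ˈpi:m). Syllable 1 is left unfooted.
Foot heads (stressed positions): 3, 5, 7.
End Rule Rightmost: primary stress on the rightmost head = syllable 7.
Secondary stress on 3, 5: u.ta.ˌdo.bo.ˌblo.re.ˈpi:m.

primary 7, secondary 3, 5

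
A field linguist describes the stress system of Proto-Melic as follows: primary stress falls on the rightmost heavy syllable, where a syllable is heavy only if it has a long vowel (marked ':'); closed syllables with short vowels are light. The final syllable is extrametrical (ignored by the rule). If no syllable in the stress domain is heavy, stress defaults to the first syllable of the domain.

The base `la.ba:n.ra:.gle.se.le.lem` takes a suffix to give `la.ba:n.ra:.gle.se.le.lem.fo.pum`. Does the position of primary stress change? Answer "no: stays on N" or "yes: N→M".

no: stays on 3

Base `la.ba:n.ra:.gle.se.le.lem` (7 syllables):
  The final syllable (7, lem) is extrametrical; the stress domain is syllables 1–6.
  Weights: 1 la L, 2 ba:n H, 3 ra: H, 4 gle L, 5 se L, 6 le L.
  Heavy syllables in the domain: 2, 3. The rightmost is syllable 3 (ra:).
  → primary stress on syllable 3.
Suffixed `la.ba:n.ra:.gle.se.le.lem.fo.pum` (9 syllables):
  The final syllable (9, pum) is extrametrical; the stress domain is syllables 1–8.
  Weights: 1 la L, 2 ba:n H, 3 ra: H, 4 gle L, 5 se L, 6 le L, 7 lem L, 8 fo L.
  Heavy syllables in the domain: 2, 3. The rightmost is syllable 3 (ra:).
  → primary stress on syllable 3.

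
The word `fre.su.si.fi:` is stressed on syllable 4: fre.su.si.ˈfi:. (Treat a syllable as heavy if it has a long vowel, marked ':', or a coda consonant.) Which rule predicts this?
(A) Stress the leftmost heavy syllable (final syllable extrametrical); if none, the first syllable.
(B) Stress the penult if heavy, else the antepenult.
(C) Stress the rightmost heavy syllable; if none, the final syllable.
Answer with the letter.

C

Rule A → syllable 1 (observed: 4).
Rule B → syllable 2 (observed: 4).
Rule C → syllable 4 ✓.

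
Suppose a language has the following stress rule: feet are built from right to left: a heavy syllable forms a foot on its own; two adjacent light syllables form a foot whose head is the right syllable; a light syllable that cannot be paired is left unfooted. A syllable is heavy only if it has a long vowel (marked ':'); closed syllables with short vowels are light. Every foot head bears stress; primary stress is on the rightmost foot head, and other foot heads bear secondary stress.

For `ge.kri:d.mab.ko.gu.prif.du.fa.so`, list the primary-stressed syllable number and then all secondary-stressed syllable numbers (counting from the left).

Weights: 1 ge L, 2 kri:d H, 3 mab L, 4 ko L, 5 gu L, 6 prif L, 7 du L, 8 fa L, 9 so L.
Parse right to left (heavy = foot alone; LL = one foot; stranded L unfooted): ge (ˈkri:d) mab (ko.ˈgu) (prif.ˈdu) (fa.ˈso).
Foot heads: 2, 5, 7, 9.
Primary stress on the rightmost head = syllable 9.
Secondary stress on 2, 5, 7: ge.ˌkri:d.mab.ko.ˌgu.prif.ˌdu.fa.ˈso.

primary 9, secondary 2, 5, 7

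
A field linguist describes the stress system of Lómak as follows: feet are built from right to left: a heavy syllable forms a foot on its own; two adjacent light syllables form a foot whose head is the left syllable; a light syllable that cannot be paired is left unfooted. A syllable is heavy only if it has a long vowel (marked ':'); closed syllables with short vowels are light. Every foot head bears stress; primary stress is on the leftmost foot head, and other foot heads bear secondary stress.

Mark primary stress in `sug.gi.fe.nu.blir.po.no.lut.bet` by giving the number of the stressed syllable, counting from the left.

Weights: 1 sug L, 2 gi L, 3 fe L, 4 nu L, 5 blir L, 6 po L, 7 no L, 8 lut L, 9 bet L.
Parse right to left (heavy = foot alone; LL = one foot; stranded L unfooted): sug (ˈgi.fe) (ˈnu.blir) (ˈpo.no) (ˈlut.bet).
Foot heads: 2, 4, 6, 8.
Primary stress on the leftmost head = syllable 2.
Primary stress: syllable 2 → sug.ˈgi.fe.nu.blir.po.no.lut.bet.

2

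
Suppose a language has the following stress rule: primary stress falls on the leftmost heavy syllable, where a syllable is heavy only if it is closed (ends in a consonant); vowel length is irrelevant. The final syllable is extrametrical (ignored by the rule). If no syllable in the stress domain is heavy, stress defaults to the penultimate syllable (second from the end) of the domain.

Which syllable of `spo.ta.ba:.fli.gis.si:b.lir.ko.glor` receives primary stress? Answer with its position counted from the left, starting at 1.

The final syllable (9, glor) is extrametrical; the stress domain is syllables 1–8.
Weights: 1 spo L, 2 ta L, 3 ba: L, 4 fli L, 5 gis H, 6 si:b H, 7 lir H, 8 ko L.
Heavy syllables in the domain: 5, 6, 7. The leftmost is syllable 5 (gis).
Primary stress: syllable 5 → spo.ta.ba:.fli.ˈgis.si:b.lir.ko.glor.

5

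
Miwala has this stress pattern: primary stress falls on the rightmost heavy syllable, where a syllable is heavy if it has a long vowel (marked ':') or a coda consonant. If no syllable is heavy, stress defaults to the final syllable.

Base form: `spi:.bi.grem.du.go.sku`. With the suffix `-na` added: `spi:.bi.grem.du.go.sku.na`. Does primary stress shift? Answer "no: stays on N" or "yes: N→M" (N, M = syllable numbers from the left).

Base `spi:.bi.grem.du.go.sku` (6 syllables):
  Weights: 1 spi: H, 2 bi L, 3 grem H, 4 du L, 5 go L, 6 sku L.
  Heavy syllables in the domain: 1, 3. The rightmost is syllable 3 (grem).
  → primary stress on syllable 3.
Suffixed `spi:.bi.grem.du.go.sku.na` (7 syllables):
  Weights: 1 spi: H, 2 bi L, 3 grem H, 4 du L, 5 go L, 6 sku L, 7 na L.
  Heavy syllables in the domain: 1, 3. The rightmost is syllable 3 (grem).
  → primary stress on syllable 3.

no: stays on 3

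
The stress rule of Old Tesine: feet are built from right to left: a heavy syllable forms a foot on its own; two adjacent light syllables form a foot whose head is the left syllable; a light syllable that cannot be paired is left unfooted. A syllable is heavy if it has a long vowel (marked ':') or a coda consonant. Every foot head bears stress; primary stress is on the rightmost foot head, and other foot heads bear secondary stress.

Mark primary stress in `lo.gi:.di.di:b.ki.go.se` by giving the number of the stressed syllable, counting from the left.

Weights: 1 lo L, 2 gi: H, 3 di L, 4 di:b H, 5 ki L, 6 go L, 7 se L.
Parse right to left (heavy = foot alone; LL = one foot; stranded L unfooted): lo (ˈgi:) di (ˈdi:b) ki (ˈgo.se).
Foot heads: 2, 4, 6.
Primary stress on the rightmost head = syllable 6.
Primary stress: syllable 6 → lo.gi:.di.di:b.ki.ˈgo.se.

6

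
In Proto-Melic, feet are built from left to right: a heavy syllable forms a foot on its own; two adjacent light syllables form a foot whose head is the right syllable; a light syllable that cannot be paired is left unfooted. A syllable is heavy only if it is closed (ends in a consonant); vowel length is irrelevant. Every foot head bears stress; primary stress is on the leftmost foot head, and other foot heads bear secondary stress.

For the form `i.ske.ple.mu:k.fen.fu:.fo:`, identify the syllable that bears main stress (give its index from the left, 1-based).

Weights: 1 i L, 2 ske L, 3 ple L, 4 mu:k H, 5 fen H, 6 fu: L, 7 fo: L.
Parse left to right (heavy = foot alone; LL = one foot; stranded L unfooted): (i.ˈske) ple (ˈmu:k) (ˈfen) (fu:.ˈfo:).
Foot heads: 2, 4, 5, 7.
Primary stress on the leftmost head = syllable 2.
Primary stress: syllable 2 → i.ˈske.ple.mu:k.fen.fu:.fo:.

2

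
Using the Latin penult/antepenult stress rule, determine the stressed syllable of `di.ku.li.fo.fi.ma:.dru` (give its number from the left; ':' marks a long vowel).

6

Classical Latin: stress the penult if heavy (long vowel or closed), else the antepenult.
Weights: 5 fi L, 6 ma: H, 7 dru L.
The penult (syllable 6, ma:) is heavy, so it takes stress.
Stress on syllable 6: di.ku.li.fo.fi.ˈma:.dru.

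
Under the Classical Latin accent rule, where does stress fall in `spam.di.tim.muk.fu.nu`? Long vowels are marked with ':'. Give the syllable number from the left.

4

Classical Latin: stress the penult if heavy (long vowel or closed), else the antepenult.
Weights: 4 muk H, 5 fu L, 6 nu L.
The penult (syllable 5, fu) is light, so stress falls on the antepenult (syllable 4, muk).
Stress on syllable 4: spam.di.tim.ˈmuk.fu.nu.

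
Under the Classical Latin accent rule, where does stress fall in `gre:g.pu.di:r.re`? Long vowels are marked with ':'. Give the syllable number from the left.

3

Classical Latin: stress the penult if heavy (long vowel or closed), else the antepenult.
Weights: 2 pu L, 3 di:r H, 4 re L.
The penult (syllable 3, di:r) is heavy, so it takes stress.
Stress on syllable 3: gre:g.pu.ˈdi:r.re.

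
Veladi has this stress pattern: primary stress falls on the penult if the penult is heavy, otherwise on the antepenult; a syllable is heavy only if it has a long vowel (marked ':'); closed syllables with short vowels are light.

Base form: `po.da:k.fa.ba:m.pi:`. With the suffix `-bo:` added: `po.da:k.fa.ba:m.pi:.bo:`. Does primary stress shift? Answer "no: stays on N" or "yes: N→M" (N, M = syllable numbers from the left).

yes: 4→5

Base `po.da:k.fa.ba:m.pi:` (5 syllables):
  Weights: 3 fa L, 4 ba:m H, 5 pi: H.
  The penult (syllable 4, ba:m) is heavy, so it takes stress.
  → primary stress on syllable 4.
Suffixed `po.da:k.fa.ba:m.pi:.bo:` (6 syllables):
  Weights: 4 ba:m H, 5 pi: H, 6 bo: H.
  The penult (syllable 5, pi:) is heavy, so it takes stress.
  → primary stress on syllable 5.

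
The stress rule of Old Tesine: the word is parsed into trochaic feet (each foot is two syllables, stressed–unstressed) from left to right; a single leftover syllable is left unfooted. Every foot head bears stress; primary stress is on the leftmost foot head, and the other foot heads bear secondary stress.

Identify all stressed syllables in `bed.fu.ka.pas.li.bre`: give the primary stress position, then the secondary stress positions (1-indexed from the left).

Parse left to right into trochaic (ˈσσ) feet: (ˈbed.fu) (ˈka.pas) (ˈli.bre).
Foot heads (stressed positions): 1, 3, 5.
End Rule Leftmost: primary stress on the leftmost head = syllable 1.
Secondary stress on 3, 5: ˈbed.fu.ˌka.pas.ˌli.bre.

primary 1, secondary 3, 5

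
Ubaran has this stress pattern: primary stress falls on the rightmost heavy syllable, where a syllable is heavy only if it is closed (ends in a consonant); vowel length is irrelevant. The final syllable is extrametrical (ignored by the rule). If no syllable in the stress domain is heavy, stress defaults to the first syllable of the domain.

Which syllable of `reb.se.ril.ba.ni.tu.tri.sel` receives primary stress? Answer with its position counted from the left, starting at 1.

3

The final syllable (8, sel) is extrametrical; the stress domain is syllables 1–7.
Weights: 1 reb H, 2 se L, 3 ril H, 4 ba L, 5 ni L, 6 tu L, 7 tri L.
Heavy syllables in the domain: 1, 3. The rightmost is syllable 3 (ril).
Primary stress: syllable 3 → reb.se.ˈril.ba.ni.tu.tri.sel.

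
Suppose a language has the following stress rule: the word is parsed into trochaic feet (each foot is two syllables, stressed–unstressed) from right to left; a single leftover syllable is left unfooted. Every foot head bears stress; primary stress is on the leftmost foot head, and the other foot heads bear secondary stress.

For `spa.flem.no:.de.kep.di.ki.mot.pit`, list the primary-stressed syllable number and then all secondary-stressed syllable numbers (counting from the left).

primary 2, secondary 4, 6, 8

Parse right to left into trochaic (ˈσσ) feet: spa (ˈflem.no:) (ˈde.kep) (ˈdi.ki) (ˈmot.pit). Syllable 1 is left unfooted.
Foot heads (stressed positions): 2, 4, 6, 8.
End Rule Leftmost: primary stress on the leftmost head = syllable 2.
Secondary stress on 4, 6, 8: spa.ˈflem.no:.ˌde.kep.ˌdi.ki.ˌmot.pit.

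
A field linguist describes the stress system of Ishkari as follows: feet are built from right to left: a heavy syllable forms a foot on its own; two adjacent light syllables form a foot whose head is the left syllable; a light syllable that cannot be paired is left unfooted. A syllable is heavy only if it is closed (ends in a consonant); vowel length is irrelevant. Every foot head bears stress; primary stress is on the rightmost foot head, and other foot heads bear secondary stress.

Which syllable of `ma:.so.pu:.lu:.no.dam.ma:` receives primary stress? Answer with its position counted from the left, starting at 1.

6

Weights: 1 ma: L, 2 so L, 3 pu: L, 4 lu: L, 5 no L, 6 dam H, 7 ma: L.
Parse right to left (heavy = foot alone; LL = one foot; stranded L unfooted): ma: (ˈso.pu:) (ˈlu:.no) (ˈdam) ma:.
Foot heads: 2, 4, 6.
Primary stress on the rightmost head = syllable 6.
Primary stress: syllable 6 → ma:.so.pu:.lu:.no.ˈdam.ma:.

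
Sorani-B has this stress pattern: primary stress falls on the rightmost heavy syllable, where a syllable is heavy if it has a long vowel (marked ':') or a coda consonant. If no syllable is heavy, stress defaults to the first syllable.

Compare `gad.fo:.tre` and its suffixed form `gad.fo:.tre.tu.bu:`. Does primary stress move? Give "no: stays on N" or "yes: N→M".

yes: 2→5

Base `gad.fo:.tre` (3 syllables):
  Weights: 1 gad H, 2 fo: H, 3 tre L.
  Heavy syllables in the domain: 1, 2. The rightmost is syllable 2 (fo:).
  → primary stress on syllable 2.
Suffixed `gad.fo:.tre.tu.bu:` (5 syllables):
  Weights: 1 gad H, 2 fo: H, 3 tre L, 4 tu L, 5 bu: H.
  Heavy syllables in the domain: 1, 2, 5. The rightmost is syllable 5 (bu:).
  → primary stress on syllable 5.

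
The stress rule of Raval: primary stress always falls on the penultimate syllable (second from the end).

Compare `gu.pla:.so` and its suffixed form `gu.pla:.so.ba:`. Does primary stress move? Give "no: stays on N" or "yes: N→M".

yes: 2→3

Base `gu.pla:.so` (3 syllables):
  The word has 3 syllables; the penultimate syllable (second from the end) is syllable 2 (pla:).
  → primary stress on syllable 2.
Suffixed `gu.pla:.so.ba:` (4 syllables):
  The word has 4 syllables; the penultimate syllable (second from the end) is syllable 3 (so).
  → primary stress on syllable 3.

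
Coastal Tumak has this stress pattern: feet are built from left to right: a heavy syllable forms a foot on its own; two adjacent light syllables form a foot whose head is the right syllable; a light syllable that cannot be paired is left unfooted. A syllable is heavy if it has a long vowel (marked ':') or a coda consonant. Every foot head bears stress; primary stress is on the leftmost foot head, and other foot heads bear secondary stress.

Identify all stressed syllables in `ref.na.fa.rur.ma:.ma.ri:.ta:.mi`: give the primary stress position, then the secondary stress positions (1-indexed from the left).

Weights: 1 ref H, 2 na L, 3 fa L, 4 rur H, 5 ma: H, 6 ma L, 7 ri: H, 8 ta: H, 9 mi L.
Parse left to right (heavy = foot alone; LL = one foot; stranded L unfooted): (ˈref) (na.ˈfa) (ˈrur) (ˈma:) ma (ˈri:) (ˈta:) mi.
Foot heads: 1, 3, 4, 5, 7, 8.
Primary stress on the leftmost head = syllable 1.
Secondary stress on 3, 4, 5, 7, 8: ˈref.na.ˌfa.ˌrur.ˌma:.ma.ˌri:.ˌta:.mi.

primary 1, secondary 3, 4, 5, 7, 8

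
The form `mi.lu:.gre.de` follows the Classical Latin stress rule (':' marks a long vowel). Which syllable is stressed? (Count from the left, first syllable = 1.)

2

Classical Latin: stress the penult if heavy (long vowel or closed), else the antepenult.
Weights: 2 lu: H, 3 gre L, 4 de L.
The penult (syllable 3, gre) is light, so stress falls on the antepenult (syllable 2, lu:).
Stress on syllable 2: mi.ˈlu:.gre.de.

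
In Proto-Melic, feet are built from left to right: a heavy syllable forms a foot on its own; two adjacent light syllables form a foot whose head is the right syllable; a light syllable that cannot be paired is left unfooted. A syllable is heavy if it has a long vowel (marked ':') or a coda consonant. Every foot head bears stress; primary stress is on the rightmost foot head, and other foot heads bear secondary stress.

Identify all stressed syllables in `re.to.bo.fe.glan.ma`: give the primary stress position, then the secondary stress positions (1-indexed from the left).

primary 5, secondary 2, 4

Weights: 1 re L, 2 to L, 3 bo L, 4 fe L, 5 glan H, 6 ma L.
Parse left to right (heavy = foot alone; LL = one foot; stranded L unfooted): (re.ˈto) (bo.ˈfe) (ˈglan) ma.
Foot heads: 2, 4, 5.
Primary stress on the rightmost head = syllable 5.
Secondary stress on 2, 4: re.ˌto.bo.ˌfe.ˈglan.ma.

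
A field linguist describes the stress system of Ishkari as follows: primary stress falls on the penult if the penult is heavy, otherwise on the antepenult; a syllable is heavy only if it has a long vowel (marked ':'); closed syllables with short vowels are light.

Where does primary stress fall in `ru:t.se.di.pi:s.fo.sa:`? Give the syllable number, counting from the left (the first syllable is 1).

4

Weights: 4 pi:s H, 5 fo L, 6 sa: H.
The penult (syllable 5, fo) is light, so stress falls on the antepenult (syllable 4, pi:s).
Primary stress: syllable 4 → ru:t.se.di.ˈpi:s.fo.sa:.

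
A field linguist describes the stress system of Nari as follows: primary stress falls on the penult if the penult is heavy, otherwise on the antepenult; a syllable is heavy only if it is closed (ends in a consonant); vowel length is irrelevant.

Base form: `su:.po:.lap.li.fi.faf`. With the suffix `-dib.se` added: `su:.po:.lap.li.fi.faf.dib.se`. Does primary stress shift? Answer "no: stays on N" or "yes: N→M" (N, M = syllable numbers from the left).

Base `su:.po:.lap.li.fi.faf` (6 syllables):
  Weights: 4 li L, 5 fi L, 6 faf H.
  The penult (syllable 5, fi) is light, so stress falls on the antepenult (syllable 4, li).
  → primary stress on syllable 4.
Suffixed `su:.po:.lap.li.fi.faf.dib.se` (8 syllables):
  Weights: 6 faf H, 7 dib H, 8 se L.
  The penult (syllable 7, dib) is heavy, so it takes stress.
  → primary stress on syllable 7.

yes: 4→7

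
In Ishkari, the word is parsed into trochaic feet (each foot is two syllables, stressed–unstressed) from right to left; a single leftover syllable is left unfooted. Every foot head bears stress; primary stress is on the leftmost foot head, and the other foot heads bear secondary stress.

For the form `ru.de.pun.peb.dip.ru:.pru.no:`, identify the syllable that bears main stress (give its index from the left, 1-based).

1

Parse right to left into trochaic (ˈσσ) feet: (ˈru.de) (ˈpun.peb) (ˈdip.ru:) (ˈpru.no:).
Foot heads (stressed positions): 1, 3, 5, 7.
End Rule Leftmost: primary stress on the leftmost head = syllable 1.
Primary stress: syllable 1 → ˈru.de.pun.peb.dip.ru:.pru.no:.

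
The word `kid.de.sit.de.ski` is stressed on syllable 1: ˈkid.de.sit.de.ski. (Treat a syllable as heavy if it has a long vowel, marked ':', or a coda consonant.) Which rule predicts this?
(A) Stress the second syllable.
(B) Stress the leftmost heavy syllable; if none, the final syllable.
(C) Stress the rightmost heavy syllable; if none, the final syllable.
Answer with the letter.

Rule A → syllable 2 (observed: 1).
Rule B → syllable 1 ✓.
Rule C → syllable 3 (observed: 1).

B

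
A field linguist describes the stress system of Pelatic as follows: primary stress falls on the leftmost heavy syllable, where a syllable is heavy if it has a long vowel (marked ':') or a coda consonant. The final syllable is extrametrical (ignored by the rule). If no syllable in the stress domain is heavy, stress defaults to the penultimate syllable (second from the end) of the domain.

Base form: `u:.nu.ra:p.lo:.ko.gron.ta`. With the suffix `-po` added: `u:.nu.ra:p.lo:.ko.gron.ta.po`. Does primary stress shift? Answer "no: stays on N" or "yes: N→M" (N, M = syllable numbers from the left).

Base `u:.nu.ra:p.lo:.ko.gron.ta` (7 syllables):
  The final syllable (7, ta) is extrametrical; the stress domain is syllables 1–6.
  Weights: 1 u: H, 2 nu L, 3 ra:p H, 4 lo: H, 5 ko L, 6 gron H.
  Heavy syllables in the domain: 1, 3, 4, 6. The leftmost is syllable 1 (u:).
  → primary stress on syllable 1.
Suffixed `u:.nu.ra:p.lo:.ko.gron.ta.po` (8 syllables):
  The final syllable (8, po) is extrametrical; the stress domain is syllables 1–7.
  Weights: 1 u: H, 2 nu L, 3 ra:p H, 4 lo: H, 5 ko L, 6 gron H, 7 ta L.
  Heavy syllables in the domain: 1, 3, 4, 6. The leftmost is syllable 1 (u:).
  → primary stress on syllable 1.

no: stays on 1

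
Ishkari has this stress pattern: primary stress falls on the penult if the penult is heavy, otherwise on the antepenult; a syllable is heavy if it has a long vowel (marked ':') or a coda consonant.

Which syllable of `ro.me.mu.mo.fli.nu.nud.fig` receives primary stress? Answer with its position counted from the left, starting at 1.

Weights: 6 nu L, 7 nud H, 8 fig H.
The penult (syllable 7, nud) is heavy, so it takes stress.
Primary stress: syllable 7 → ro.me.mu.mo.fli.nu.ˈnud.fig.

7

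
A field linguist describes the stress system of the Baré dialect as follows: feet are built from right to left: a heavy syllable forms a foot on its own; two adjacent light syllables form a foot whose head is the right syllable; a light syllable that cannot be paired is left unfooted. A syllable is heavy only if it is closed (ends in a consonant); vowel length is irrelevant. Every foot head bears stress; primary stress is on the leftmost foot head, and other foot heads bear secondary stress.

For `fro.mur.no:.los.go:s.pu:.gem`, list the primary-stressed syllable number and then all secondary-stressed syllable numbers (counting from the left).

Weights: 1 fro L, 2 mur H, 3 no: L, 4 los H, 5 go:s H, 6 pu: L, 7 gem H.
Parse right to left (heavy = foot alone; LL = one foot; stranded L unfooted): fro (ˈmur) no: (ˈlos) (ˈgo:s) pu: (ˈgem).
Foot heads: 2, 4, 5, 7.
Primary stress on the leftmost head = syllable 2.
Secondary stress on 4, 5, 7: fro.ˈmur.no:.ˌlos.ˌgo:s.pu:.ˌgem.

primary 2, secondary 4, 5, 7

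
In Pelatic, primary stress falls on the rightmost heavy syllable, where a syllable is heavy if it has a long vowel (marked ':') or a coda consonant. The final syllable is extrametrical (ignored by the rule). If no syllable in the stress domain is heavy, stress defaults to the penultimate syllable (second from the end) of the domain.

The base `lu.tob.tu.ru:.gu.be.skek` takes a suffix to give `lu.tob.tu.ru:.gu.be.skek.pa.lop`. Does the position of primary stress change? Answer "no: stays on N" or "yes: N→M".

yes: 4→7

Base `lu.tob.tu.ru:.gu.be.skek` (7 syllables):
  The final syllable (7, skek) is extrametrical; the stress domain is syllables 1–6.
  Weights: 1 lu L, 2 tob H, 3 tu L, 4 ru: H, 5 gu L, 6 be L.
  Heavy syllables in the domain: 2, 4. The rightmost is syllable 4 (ru:).
  → primary stress on syllable 4.
Suffixed `lu.tob.tu.ru:.gu.be.skek.pa.lop` (9 syllables):
  The final syllable (9, lop) is extrametrical; the stress domain is syllables 1–8.
  Weights: 1 lu L, 2 tob H, 3 tu L, 4 ru: H, 5 gu L, 6 be L, 7 skek H, 8 pa L.
  Heavy syllables in the domain: 2, 4, 7. The rightmost is syllable 7 (skek).
  → primary stress on syllable 7.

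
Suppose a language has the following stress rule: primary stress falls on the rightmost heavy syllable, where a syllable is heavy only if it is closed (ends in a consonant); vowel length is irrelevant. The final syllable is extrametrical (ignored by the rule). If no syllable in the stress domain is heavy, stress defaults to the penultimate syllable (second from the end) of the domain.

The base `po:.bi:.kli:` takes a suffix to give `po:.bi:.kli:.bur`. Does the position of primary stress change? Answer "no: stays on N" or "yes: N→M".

yes: 1→2

Base `po:.bi:.kli:` (3 syllables):
  The final syllable (3, kli:) is extrametrical; the stress domain is syllables 1–2.
  Weights: 1 po: L, 2 bi: L.
  No heavy syllable in the domain; default to the penultimate syllable (second from the end) of the domain = syllable 1.
  → primary stress on syllable 1.
Suffixed `po:.bi:.kli:.bur` (4 syllables):
  The final syllable (4, bur) is extrametrical; the stress domain is syllables 1–3.
  Weights: 1 po: L, 2 bi: L, 3 kli: L.
  No heavy syllable in the domain; default to the penultimate syllable (second from the end) of the domain = syllable 2.
  → primary stress on syllable 2.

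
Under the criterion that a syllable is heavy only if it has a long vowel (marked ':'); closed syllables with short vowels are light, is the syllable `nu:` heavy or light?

`nu:`: long vowel, open (no coda). Long vowel → heavy.

heavy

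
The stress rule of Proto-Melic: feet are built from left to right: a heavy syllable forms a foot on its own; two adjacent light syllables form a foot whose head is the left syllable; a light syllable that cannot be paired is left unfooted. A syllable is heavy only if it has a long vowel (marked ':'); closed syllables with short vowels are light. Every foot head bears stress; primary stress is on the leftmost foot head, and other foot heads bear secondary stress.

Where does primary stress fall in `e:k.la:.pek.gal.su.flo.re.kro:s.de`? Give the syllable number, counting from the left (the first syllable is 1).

Weights: 1 e:k H, 2 la: H, 3 pek L, 4 gal L, 5 su L, 6 flo L, 7 re L, 8 kro:s H, 9 de L.
Parse left to right (heavy = foot alone; LL = one foot; stranded L unfooted): (ˈe:k) (ˈla:) (ˈpek.gal) (ˈsu.flo) re (ˈkro:s) de.
Foot heads: 1, 2, 3, 5, 8.
Primary stress on the leftmost head = syllable 1.
Primary stress: syllable 1 → ˈe:k.la:.pek.gal.su.flo.re.kro:s.de.

1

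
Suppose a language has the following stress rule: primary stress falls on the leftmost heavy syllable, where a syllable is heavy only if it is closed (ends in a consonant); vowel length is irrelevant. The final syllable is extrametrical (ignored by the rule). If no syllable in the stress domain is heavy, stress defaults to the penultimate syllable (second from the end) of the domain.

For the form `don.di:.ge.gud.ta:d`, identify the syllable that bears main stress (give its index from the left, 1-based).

The final syllable (5, ta:d) is extrametrical; the stress domain is syllables 1–4.
Weights: 1 don H, 2 di: L, 3 ge L, 4 gud H.
Heavy syllables in the domain: 1, 4. The leftmost is syllable 1 (don).
Primary stress: syllable 1 → ˈdon.di:.ge.gud.ta:d.

1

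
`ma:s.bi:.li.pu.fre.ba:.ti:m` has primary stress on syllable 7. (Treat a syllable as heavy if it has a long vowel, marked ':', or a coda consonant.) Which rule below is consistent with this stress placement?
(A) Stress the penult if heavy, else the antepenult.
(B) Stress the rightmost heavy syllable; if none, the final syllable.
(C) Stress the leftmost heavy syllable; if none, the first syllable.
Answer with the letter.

B

Rule A → syllable 6 (observed: 7).
Rule B → syllable 7 ✓.
Rule C → syllable 1 (observed: 7).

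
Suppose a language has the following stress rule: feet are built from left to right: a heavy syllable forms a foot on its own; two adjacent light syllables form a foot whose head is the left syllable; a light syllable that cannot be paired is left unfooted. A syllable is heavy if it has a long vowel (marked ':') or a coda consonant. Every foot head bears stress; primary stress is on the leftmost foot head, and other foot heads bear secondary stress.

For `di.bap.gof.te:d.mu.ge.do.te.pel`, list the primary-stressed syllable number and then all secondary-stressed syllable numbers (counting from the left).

Weights: 1 di L, 2 bap H, 3 gof H, 4 te:d H, 5 mu L, 6 ge L, 7 do L, 8 te L, 9 pel H.
Parse left to right (heavy = foot alone; LL = one foot; stranded L unfooted): di (ˈbap) (ˈgof) (ˈte:d) (ˈmu.ge) (ˈdo.te) (ˈpel).
Foot heads: 2, 3, 4, 5, 7, 9.
Primary stress on the leftmost head = syllable 2.
Secondary stress on 3, 4, 5, 7, 9: di.ˈbap.ˌgof.ˌte:d.ˌmu.ge.ˌdo.te.ˌpel.

primary 2, secondary 3, 4, 5, 7, 9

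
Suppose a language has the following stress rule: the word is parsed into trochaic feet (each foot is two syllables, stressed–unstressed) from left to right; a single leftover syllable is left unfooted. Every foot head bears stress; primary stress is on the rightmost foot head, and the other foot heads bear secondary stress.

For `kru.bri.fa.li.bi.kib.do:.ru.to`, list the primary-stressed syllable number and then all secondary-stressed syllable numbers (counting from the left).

primary 7, secondary 1, 3, 5

Parse left to right into trochaic (ˈσσ) feet: (ˈkru.bri) (ˈfa.li) (ˈbi.kib) (ˈdo:.ru) to. Syllable 9 is left unfooted.
Foot heads (stressed positions): 1, 3, 5, 7.
End Rule Rightmost: primary stress on the rightmost head = syllable 7.
Secondary stress on 1, 3, 5: ˌkru.bri.ˌfa.li.ˌbi.kib.ˈdo:.ru.to.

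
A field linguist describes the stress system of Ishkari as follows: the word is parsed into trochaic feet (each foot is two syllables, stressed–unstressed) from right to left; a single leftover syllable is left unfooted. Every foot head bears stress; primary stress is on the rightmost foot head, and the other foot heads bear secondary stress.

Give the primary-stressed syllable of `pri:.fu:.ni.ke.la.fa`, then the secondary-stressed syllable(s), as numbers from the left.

Parse right to left into trochaic (ˈσσ) feet: (ˈpri:.fu:) (ˈni.ke) (ˈla.fa).
Foot heads (stressed positions): 1, 3, 5.
End Rule Rightmost: primary stress on the rightmost head = syllable 5.
Secondary stress on 1, 3: ˌpri:.fu:.ˌni.ke.ˈla.fa.

primary 5, secondary 1, 3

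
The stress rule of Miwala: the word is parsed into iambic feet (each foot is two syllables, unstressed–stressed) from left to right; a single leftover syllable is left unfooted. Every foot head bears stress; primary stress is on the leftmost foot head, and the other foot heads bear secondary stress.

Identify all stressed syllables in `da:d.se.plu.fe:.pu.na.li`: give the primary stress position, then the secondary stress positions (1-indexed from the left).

primary 2, secondary 4, 6

Parse left to right into iambic (σˈσ) feet: (da:d.ˈse) (plu.ˈfe:) (pu.ˈna) li. Syllable 7 is left unfooted.
Foot heads (stressed positions): 2, 4, 6.
End Rule Leftmost: primary stress on the leftmost head = syllable 2.
Secondary stress on 4, 6: da:d.ˈse.plu.ˌfe:.pu.ˌna.li.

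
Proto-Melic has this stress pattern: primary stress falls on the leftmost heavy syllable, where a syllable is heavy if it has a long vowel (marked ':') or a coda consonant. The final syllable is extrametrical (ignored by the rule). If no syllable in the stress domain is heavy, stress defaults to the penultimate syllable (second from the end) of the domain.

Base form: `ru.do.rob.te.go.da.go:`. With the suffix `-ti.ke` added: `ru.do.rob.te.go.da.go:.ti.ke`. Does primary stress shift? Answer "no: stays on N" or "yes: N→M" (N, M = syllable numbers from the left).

no: stays on 3

Base `ru.do.rob.te.go.da.go:` (7 syllables):
  The final syllable (7, go:) is extrametrical; the stress domain is syllables 1–6.
  Weights: 1 ru L, 2 do L, 3 rob H, 4 te L, 5 go L, 6 da L.
  Heavy syllables in the domain: 3. The leftmost is syllable 3 (rob).
  → primary stress on syllable 3.
Suffixed `ru.do.rob.te.go.da.go:.ti.ke` (9 syllables):
  The final syllable (9, ke) is extrametrical; the stress domain is syllables 1–8.
  Weights: 1 ru L, 2 do L, 3 rob H, 4 te L, 5 go L, 6 da L, 7 go: H, 8 ti L.
  Heavy syllables in the domain: 3, 7. The leftmost is syllable 3 (rob).
  → primary stress on syllable 3.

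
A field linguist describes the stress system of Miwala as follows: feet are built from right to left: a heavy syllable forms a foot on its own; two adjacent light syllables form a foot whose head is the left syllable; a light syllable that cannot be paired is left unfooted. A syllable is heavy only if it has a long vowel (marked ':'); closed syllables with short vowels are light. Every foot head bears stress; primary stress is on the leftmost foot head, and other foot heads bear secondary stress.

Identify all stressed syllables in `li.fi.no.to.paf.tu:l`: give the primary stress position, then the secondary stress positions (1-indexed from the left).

primary 2, secondary 4, 6

Weights: 1 li L, 2 fi L, 3 no L, 4 to L, 5 paf L, 6 tu:l H.
Parse right to left (heavy = foot alone; LL = one foot; stranded L unfooted): li (ˈfi.no) (ˈto.paf) (ˈtu:l).
Foot heads: 2, 4, 6.
Primary stress on the leftmost head = syllable 2.
Secondary stress on 4, 6: li.ˈfi.no.ˌto.paf.ˌtu:l.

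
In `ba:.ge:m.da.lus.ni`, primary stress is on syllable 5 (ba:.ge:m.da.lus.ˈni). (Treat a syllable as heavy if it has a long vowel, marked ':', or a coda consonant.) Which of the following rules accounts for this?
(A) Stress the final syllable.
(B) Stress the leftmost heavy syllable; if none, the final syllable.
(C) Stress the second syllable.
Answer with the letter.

Rule A → syllable 5 ✓.
Rule B → syllable 1 (observed: 5).
Rule C → syllable 2 (observed: 5).

A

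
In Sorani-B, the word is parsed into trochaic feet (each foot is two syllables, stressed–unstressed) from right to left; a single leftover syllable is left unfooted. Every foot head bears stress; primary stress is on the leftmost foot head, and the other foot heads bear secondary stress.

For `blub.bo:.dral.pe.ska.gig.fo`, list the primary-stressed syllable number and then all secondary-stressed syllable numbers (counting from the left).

primary 2, secondary 4, 6

Parse right to left into trochaic (ˈσσ) feet: blub (ˈbo:.dral) (ˈpe.ska) (ˈgig.fo). Syllable 1 is left unfooted.
Foot heads (stressed positions): 2, 4, 6.
End Rule Leftmost: primary stress on the leftmost head = syllable 2.
Secondary stress on 4, 6: blub.ˈbo:.dral.ˌpe.ska.ˌgig.fo.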